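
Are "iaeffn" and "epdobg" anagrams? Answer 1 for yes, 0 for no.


Strings: "iaeffn", "epdobg"
Sorted first:  aeffin
Sorted second: bdegop
Differ at position 0: 'a' vs 'b' => not anagrams

0


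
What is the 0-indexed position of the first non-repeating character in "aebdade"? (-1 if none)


Input: aebdade
Character frequencies:
  'a': 2
  'b': 1
  'd': 2
  'e': 2
Scanning left to right for freq == 1:
  Position 0 ('a'): freq=2, skip
  Position 1 ('e'): freq=2, skip
  Position 2 ('b'): unique! => answer = 2

2


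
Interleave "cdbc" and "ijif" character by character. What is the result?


Interleaving "cdbc" and "ijif":
  Position 0: 'c' from first, 'i' from second => "ci"
  Position 1: 'd' from first, 'j' from second => "dj"
  Position 2: 'b' from first, 'i' from second => "bi"
  Position 3: 'c' from first, 'f' from second => "cf"
Result: cidjbicf

cidjbicf


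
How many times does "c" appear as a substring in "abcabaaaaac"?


Searching for "c" in "abcabaaaaac"
Scanning each position:
  Position 0: "a" => no
  Position 1: "b" => no
  Position 2: "c" => MATCH
  Position 3: "a" => no
  Position 4: "b" => no
  Position 5: "a" => no
  Position 6: "a" => no
  Position 7: "a" => no
  Position 8: "a" => no
  Position 9: "a" => no
  Position 10: "c" => MATCH
Total occurrences: 2

2


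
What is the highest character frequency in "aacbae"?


Input: aacbae
Character counts:
  'a': 3
  'b': 1
  'c': 1
  'e': 1
Maximum frequency: 3

3


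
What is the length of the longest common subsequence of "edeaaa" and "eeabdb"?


LCS of "edeaaa" and "eeabdb"
DP table:
           e    e    a    b    d    b
      0    0    0    0    0    0    0
  e   0    1    1    1    1    1    1
  d   0    1    1    1    1    2    2
  e   0    1    2    2    2    2    2
  a   0    1    2    3    3    3    3
  a   0    1    2    3    3    3    3
  a   0    1    2    3    3    3    3
LCS length = dp[6][6] = 3

3


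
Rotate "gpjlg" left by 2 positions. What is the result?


Input: "gpjlg", rotate left by 2
First 2 characters: "gp"
Remaining characters: "jlg"
Concatenate remaining + first: "jlg" + "gp" = "jlggp"

jlggp


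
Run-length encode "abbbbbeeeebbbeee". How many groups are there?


Input: abbbbbeeeebbbeee
Scanning for consecutive runs:
  Group 1: 'a' x 1 (positions 0-0)
  Group 2: 'b' x 5 (positions 1-5)
  Group 3: 'e' x 4 (positions 6-9)
  Group 4: 'b' x 3 (positions 10-12)
  Group 5: 'e' x 3 (positions 13-15)
Total groups: 5

5


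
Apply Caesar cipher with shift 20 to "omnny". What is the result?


Caesar cipher: shift "omnny" by 20
  'o' (pos 14) + 20 = pos 8 = 'i'
  'm' (pos 12) + 20 = pos 6 = 'g'
  'n' (pos 13) + 20 = pos 7 = 'h'
  'n' (pos 13) + 20 = pos 7 = 'h'
  'y' (pos 24) + 20 = pos 18 = 's'
Result: ighhs

ighhs


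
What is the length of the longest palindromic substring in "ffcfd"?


Input: "ffcfd"
Checking substrings for palindromes:
  [1:4] "fcf" (len 3) => palindrome
  [0:2] "ff" (len 2) => palindrome
Longest palindromic substring: "fcf" with length 3

3


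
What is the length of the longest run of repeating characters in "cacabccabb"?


Input: "cacabccabb"
Scanning for longest run:
  Position 1 ('a'): new char, reset run to 1
  Position 2 ('c'): new char, reset run to 1
  Position 3 ('a'): new char, reset run to 1
  Position 4 ('b'): new char, reset run to 1
  Position 5 ('c'): new char, reset run to 1
  Position 6 ('c'): continues run of 'c', length=2
  Position 7 ('a'): new char, reset run to 1
  Position 8 ('b'): new char, reset run to 1
  Position 9 ('b'): continues run of 'b', length=2
Longest run: 'c' with length 2

2


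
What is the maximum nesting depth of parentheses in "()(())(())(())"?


Input: "()(())(())(())"
Tracking depth:
  Position 0 '(': depth becomes 1
  Position 1 ')': depth becomes 0
  Position 2 '(': depth becomes 1
  Position 3 '(': depth becomes 2
  Position 4 ')': depth becomes 1
  Position 5 ')': depth becomes 0
  Position 6 '(': depth becomes 1
  Position 7 '(': depth becomes 2
  Position 8 ')': depth becomes 1
  Position 9 ')': depth becomes 0
  Position 10 '(': depth becomes 1
  Position 11 '(': depth becomes 2
  Position 12 ')': depth becomes 1
  Position 13 ')': depth becomes 0
Maximum depth reached: 2

2


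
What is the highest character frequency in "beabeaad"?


Input: beabeaad
Character counts:
  'a': 3
  'b': 2
  'd': 1
  'e': 2
Maximum frequency: 3

3


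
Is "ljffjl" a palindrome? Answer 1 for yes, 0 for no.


Input: ljffjl
Reversed: ljffjl
  Compare pos 0 ('l') with pos 5 ('l'): match
  Compare pos 1 ('j') with pos 4 ('j'): match
  Compare pos 2 ('f') with pos 3 ('f'): match
Result: palindrome

1


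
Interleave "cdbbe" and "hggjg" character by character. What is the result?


Interleaving "cdbbe" and "hggjg":
  Position 0: 'c' from first, 'h' from second => "ch"
  Position 1: 'd' from first, 'g' from second => "dg"
  Position 2: 'b' from first, 'g' from second => "bg"
  Position 3: 'b' from first, 'j' from second => "bj"
  Position 4: 'e' from first, 'g' from second => "eg"
Result: chdgbgbjeg

chdgbgbjeg


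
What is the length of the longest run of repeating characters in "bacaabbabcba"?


Input: "bacaabbabcba"
Scanning for longest run:
  Position 1 ('a'): new char, reset run to 1
  Position 2 ('c'): new char, reset run to 1
  Position 3 ('a'): new char, reset run to 1
  Position 4 ('a'): continues run of 'a', length=2
  Position 5 ('b'): new char, reset run to 1
  Position 6 ('b'): continues run of 'b', length=2
  Position 7 ('a'): new char, reset run to 1
  Position 8 ('b'): new char, reset run to 1
  Position 9 ('c'): new char, reset run to 1
  Position 10 ('b'): new char, reset run to 1
  Position 11 ('a'): new char, reset run to 1
Longest run: 'a' with length 2

2


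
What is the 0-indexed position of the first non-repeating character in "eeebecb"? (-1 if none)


Input: eeebecb
Character frequencies:
  'b': 2
  'c': 1
  'e': 4
Scanning left to right for freq == 1:
  Position 0 ('e'): freq=4, skip
  Position 1 ('e'): freq=4, skip
  Position 2 ('e'): freq=4, skip
  Position 3 ('b'): freq=2, skip
  Position 4 ('e'): freq=4, skip
  Position 5 ('c'): unique! => answer = 5

5


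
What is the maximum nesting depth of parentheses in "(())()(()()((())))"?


Input: "(())()(()()((())))"
Tracking depth:
  Position 0 '(': depth becomes 1
  Position 1 '(': depth becomes 2
  Position 2 ')': depth becomes 1
  Position 3 ')': depth becomes 0
  Position 4 '(': depth becomes 1
  Position 5 ')': depth becomes 0
  Position 6 '(': depth becomes 1
  Position 7 '(': depth becomes 2
  Position 8 ')': depth becomes 1
  Position 9 '(': depth becomes 2
  Position 10 ')': depth becomes 1
  Position 11 '(': depth becomes 2
  Position 12 '(': depth becomes 3
  Position 13 '(': depth becomes 4
  Position 14 ')': depth becomes 3
  Position 15 ')': depth becomes 2
  Position 16 ')': depth becomes 1
  Position 17 ')': depth becomes 0
Maximum depth reached: 4

4


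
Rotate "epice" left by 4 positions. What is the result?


Input: "epice", rotate left by 4
First 4 characters: "epic"
Remaining characters: "e"
Concatenate remaining + first: "e" + "epic" = "eepic"

eepic


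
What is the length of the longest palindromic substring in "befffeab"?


Input: "befffeab"
Checking substrings for palindromes:
  [1:6] "efffe" (len 5) => palindrome
  [2:5] "fff" (len 3) => palindrome
  [2:4] "ff" (len 2) => palindrome
  [3:5] "ff" (len 2) => palindrome
Longest palindromic substring: "efffe" with length 5

5


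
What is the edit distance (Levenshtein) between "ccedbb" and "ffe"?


Computing edit distance: "ccedbb" -> "ffe"
DP table:
           f    f    e
      0    1    2    3
  c   1    1    2    3
  c   2    2    2    3
  e   3    3    3    2
  d   4    4    4    3
  b   5    5    5    4
  b   6    6    6    5
Edit distance = dp[6][3] = 5

5


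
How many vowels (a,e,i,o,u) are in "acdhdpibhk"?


Input: acdhdpibhk
Checking each character:
  'a' at position 0: vowel (running total: 1)
  'c' at position 1: consonant
  'd' at position 2: consonant
  'h' at position 3: consonant
  'd' at position 4: consonant
  'p' at position 5: consonant
  'i' at position 6: vowel (running total: 2)
  'b' at position 7: consonant
  'h' at position 8: consonant
  'k' at position 9: consonant
Total vowels: 2

2


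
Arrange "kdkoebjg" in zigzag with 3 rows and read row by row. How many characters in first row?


Zigzag "kdkoebjg" into 3 rows:
Placing characters:
  'k' => row 0
  'd' => row 1
  'k' => row 2
  'o' => row 1
  'e' => row 0
  'b' => row 1
  'j' => row 2
  'g' => row 1
Rows:
  Row 0: "ke"
  Row 1: "dobg"
  Row 2: "kj"
First row length: 2

2


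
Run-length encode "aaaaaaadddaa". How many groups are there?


Input: aaaaaaadddaa
Scanning for consecutive runs:
  Group 1: 'a' x 7 (positions 0-6)
  Group 2: 'd' x 3 (positions 7-9)
  Group 3: 'a' x 2 (positions 10-11)
Total groups: 3

3


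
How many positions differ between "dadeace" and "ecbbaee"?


Comparing "dadeace" and "ecbbaee" position by position:
  Position 0: 'd' vs 'e' => DIFFER
  Position 1: 'a' vs 'c' => DIFFER
  Position 2: 'd' vs 'b' => DIFFER
  Position 3: 'e' vs 'b' => DIFFER
  Position 4: 'a' vs 'a' => same
  Position 5: 'c' vs 'e' => DIFFER
  Position 6: 'e' vs 'e' => same
Positions that differ: 5

5


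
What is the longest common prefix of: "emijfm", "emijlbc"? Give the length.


Words: emijfm, emijlbc
  Position 0: all 'e' => match
  Position 1: all 'm' => match
  Position 2: all 'i' => match
  Position 3: all 'j' => match
  Position 4: ('f', 'l') => mismatch, stop
LCP = "emij" (length 4)

4


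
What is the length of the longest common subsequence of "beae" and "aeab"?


LCS of "beae" and "aeab"
DP table:
           a    e    a    b
      0    0    0    0    0
  b   0    0    0    0    1
  e   0    0    1    1    1
  a   0    1    1    2    2
  e   0    1    2    2    2
LCS length = dp[4][4] = 2

2


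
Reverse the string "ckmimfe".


Input: ckmimfe
Reading characters right to left:
  Position 6: 'e'
  Position 5: 'f'
  Position 4: 'm'
  Position 3: 'i'
  Position 2: 'm'
  Position 1: 'k'
  Position 0: 'c'
Reversed: efmimkc

efmimkc


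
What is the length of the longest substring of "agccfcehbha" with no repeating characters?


Input: "agccfcehbha"
Sliding window (track last position of each char):
  Position 0 ('a'): window [0,0] length 1 -- new best
  Position 1 ('g'): window [0,1] length 2 -- new best
  Position 2 ('c'): window [0,2] length 3 -- new best
  Position 3 ('c'): repeat (last at 2), move window start to 3
  Position 3 ('c'): window [3,3] length 1
  Position 4 ('f'): window [3,4] length 2
  Position 5 ('c'): repeat (last at 3), move window start to 4
  Position 5 ('c'): window [4,5] length 2
  Position 6 ('e'): window [4,6] length 3
  Position 7 ('h'): window [4,7] length 4 -- new best
  Position 8 ('b'): window [4,8] length 5 -- new best
  Position 9 ('h'): repeat (last at 7), move window start to 8
  Position 9 ('h'): window [8,9] length 2
  Position 10 ('a'): window [8,10] length 3
Longest substring with no repeats: "fcehb" with length 5

5


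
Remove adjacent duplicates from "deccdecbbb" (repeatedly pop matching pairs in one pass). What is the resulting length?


Input: deccdecbbb
Stack-based adjacent duplicate removal:
  Read 'd': push. Stack: d
  Read 'e': push. Stack: de
  Read 'c': push. Stack: dec
  Read 'c': matches stack top 'c' => pop. Stack: de
  Read 'd': push. Stack: ded
  Read 'e': push. Stack: dede
  Read 'c': push. Stack: dedec
  Read 'b': push. Stack: dedecb
  Read 'b': matches stack top 'b' => pop. Stack: dedec
  Read 'b': push. Stack: dedecb
Final stack: "dedecb" (length 6)

6


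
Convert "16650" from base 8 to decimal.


Input: "16650" in base 8
Positional expansion:
  Digit '1' (value 1) x 8^4 = 4096
  Digit '6' (value 6) x 8^3 = 3072
  Digit '6' (value 6) x 8^2 = 384
  Digit '5' (value 5) x 8^1 = 40
  Digit '0' (value 0) x 8^0 = 0
Sum = 7592

7592


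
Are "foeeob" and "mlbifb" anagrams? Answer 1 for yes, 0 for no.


Strings: "foeeob", "mlbifb"
Sorted first:  beefoo
Sorted second: bbfilm
Differ at position 1: 'e' vs 'b' => not anagrams

0


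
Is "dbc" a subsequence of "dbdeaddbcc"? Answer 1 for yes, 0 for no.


Check if "dbc" is a subsequence of "dbdeaddbcc"
Greedy scan:
  Position 0 ('d'): matches sub[0] = 'd'
  Position 1 ('b'): matches sub[1] = 'b'
  Position 2 ('d'): no match needed
  Position 3 ('e'): no match needed
  Position 4 ('a'): no match needed
  Position 5 ('d'): no match needed
  Position 6 ('d'): no match needed
  Position 7 ('b'): no match needed
  Position 8 ('c'): matches sub[2] = 'c'
  Position 9 ('c'): no match needed
All 3 characters matched => is a subsequence

1


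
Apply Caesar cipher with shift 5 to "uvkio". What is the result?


Caesar cipher: shift "uvkio" by 5
  'u' (pos 20) + 5 = pos 25 = 'z'
  'v' (pos 21) + 5 = pos 0 = 'a'
  'k' (pos 10) + 5 = pos 15 = 'p'
  'i' (pos 8) + 5 = pos 13 = 'n'
  'o' (pos 14) + 5 = pos 19 = 't'
Result: zapnt

zapnt


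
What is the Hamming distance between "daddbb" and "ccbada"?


Comparing "daddbb" and "ccbada" position by position:
  Position 0: 'd' vs 'c' => differ
  Position 1: 'a' vs 'c' => differ
  Position 2: 'd' vs 'b' => differ
  Position 3: 'd' vs 'a' => differ
  Position 4: 'b' vs 'd' => differ
  Position 5: 'b' vs 'a' => differ
Total differences (Hamming distance): 6

6


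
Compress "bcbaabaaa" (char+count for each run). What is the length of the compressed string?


Input: bcbaabaaa
Runs:
  'b' x 1 => "b1"
  'c' x 1 => "c1"
  'b' x 1 => "b1"
  'a' x 2 => "a2"
  'b' x 1 => "b1"
  'a' x 3 => "a3"
Compressed: "b1c1b1a2b1a3"
Compressed length: 12

12


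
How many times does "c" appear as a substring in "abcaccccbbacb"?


Searching for "c" in "abcaccccbbacb"
Scanning each position:
  Position 0: "a" => no
  Position 1: "b" => no
  Position 2: "c" => MATCH
  Position 3: "a" => no
  Position 4: "c" => MATCH
  Position 5: "c" => MATCH
  Position 6: "c" => MATCH
  Position 7: "c" => MATCH
  Position 8: "b" => no
  Position 9: "b" => no
  Position 10: "a" => no
  Position 11: "c" => MATCH
  Position 12: "b" => no
Total occurrences: 6

6


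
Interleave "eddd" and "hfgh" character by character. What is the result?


Interleaving "eddd" and "hfgh":
  Position 0: 'e' from first, 'h' from second => "eh"
  Position 1: 'd' from first, 'f' from second => "df"
  Position 2: 'd' from first, 'g' from second => "dg"
  Position 3: 'd' from first, 'h' from second => "dh"
Result: ehdfdgdh

ehdfdgdh


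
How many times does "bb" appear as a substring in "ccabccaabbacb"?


Searching for "bb" in "ccabccaabbacb"
Scanning each position:
  Position 0: "cc" => no
  Position 1: "ca" => no
  Position 2: "ab" => no
  Position 3: "bc" => no
  Position 4: "cc" => no
  Position 5: "ca" => no
  Position 6: "aa" => no
  Position 7: "ab" => no
  Position 8: "bb" => MATCH
  Position 9: "ba" => no
  Position 10: "ac" => no
  Position 11: "cb" => no
Total occurrences: 1

1


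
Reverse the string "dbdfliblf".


Input: dbdfliblf
Reading characters right to left:
  Position 8: 'f'
  Position 7: 'l'
  Position 6: 'b'
  Position 5: 'i'
  Position 4: 'l'
  Position 3: 'f'
  Position 2: 'd'
  Position 1: 'b'
  Position 0: 'd'
Reversed: flbilfdbd

flbilfdbd


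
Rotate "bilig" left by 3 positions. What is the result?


Input: "bilig", rotate left by 3
First 3 characters: "bil"
Remaining characters: "ig"
Concatenate remaining + first: "ig" + "bil" = "igbil"

igbil


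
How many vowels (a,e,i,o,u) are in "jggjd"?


Input: jggjd
Checking each character:
  'j' at position 0: consonant
  'g' at position 1: consonant
  'g' at position 2: consonant
  'j' at position 3: consonant
  'd' at position 4: consonant
Total vowels: 0

0


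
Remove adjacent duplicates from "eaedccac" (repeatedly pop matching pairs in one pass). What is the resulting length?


Input: eaedccac
Stack-based adjacent duplicate removal:
  Read 'e': push. Stack: e
  Read 'a': push. Stack: ea
  Read 'e': push. Stack: eae
  Read 'd': push. Stack: eaed
  Read 'c': push. Stack: eaedc
  Read 'c': matches stack top 'c' => pop. Stack: eaed
  Read 'a': push. Stack: eaeda
  Read 'c': push. Stack: eaedac
Final stack: "eaedac" (length 6)

6


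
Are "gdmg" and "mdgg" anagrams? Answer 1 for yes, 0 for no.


Strings: "gdmg", "mdgg"
Sorted first:  dggm
Sorted second: dggm
Sorted forms match => anagrams

1


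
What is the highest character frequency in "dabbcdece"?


Input: dabbcdece
Character counts:
  'a': 1
  'b': 2
  'c': 2
  'd': 2
  'e': 2
Maximum frequency: 2

2


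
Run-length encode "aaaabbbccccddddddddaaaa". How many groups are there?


Input: aaaabbbccccddddddddaaaa
Scanning for consecutive runs:
  Group 1: 'a' x 4 (positions 0-3)
  Group 2: 'b' x 3 (positions 4-6)
  Group 3: 'c' x 4 (positions 7-10)
  Group 4: 'd' x 8 (positions 11-18)
  Group 5: 'a' x 4 (positions 19-22)
Total groups: 5

5


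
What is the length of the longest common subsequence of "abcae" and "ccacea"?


LCS of "abcae" and "ccacea"
DP table:
           c    c    a    c    e    a
      0    0    0    0    0    0    0
  a   0    0    0    1    1    1    1
  b   0    0    0    1    1    1    1
  c   0    1    1    1    2    2    2
  a   0    1    1    2    2    2    3
  e   0    1    1    2    2    3    3
LCS length = dp[5][6] = 3

3


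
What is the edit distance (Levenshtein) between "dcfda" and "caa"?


Computing edit distance: "dcfda" -> "caa"
DP table:
           c    a    a
      0    1    2    3
  d   1    1    2    3
  c   2    1    2    3
  f   3    2    2    3
  d   4    3    3    3
  a   5    4    3    3
Edit distance = dp[5][3] = 3

3


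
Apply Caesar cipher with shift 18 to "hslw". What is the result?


Caesar cipher: shift "hslw" by 18
  'h' (pos 7) + 18 = pos 25 = 'z'
  's' (pos 18) + 18 = pos 10 = 'k'
  'l' (pos 11) + 18 = pos 3 = 'd'
  'w' (pos 22) + 18 = pos 14 = 'o'
Result: zkdo

zkdo


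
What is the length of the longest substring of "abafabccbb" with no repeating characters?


Input: "abafabccbb"
Sliding window (track last position of each char):
  Position 0 ('a'): window [0,0] length 1 -- new best
  Position 1 ('b'): window [0,1] length 2 -- new best
  Position 2 ('a'): repeat (last at 0), move window start to 1
  Position 2 ('a'): window [1,2] length 2
  Position 3 ('f'): window [1,3] length 3 -- new best
  Position 4 ('a'): repeat (last at 2), move window start to 3
  Position 4 ('a'): window [3,4] length 2
  Position 5 ('b'): window [3,5] length 3
  Position 6 ('c'): window [3,6] length 4 -- new best
  Position 7 ('c'): repeat (last at 6), move window start to 7
  Position 7 ('c'): window [7,7] length 1
  Position 8 ('b'): window [7,8] length 2
  Position 9 ('b'): repeat (last at 8), move window start to 9
  Position 9 ('b'): window [9,9] length 1
Longest substring with no repeats: "fabc" with length 4

4


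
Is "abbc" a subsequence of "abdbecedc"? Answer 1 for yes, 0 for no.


Check if "abbc" is a subsequence of "abdbecedc"
Greedy scan:
  Position 0 ('a'): matches sub[0] = 'a'
  Position 1 ('b'): matches sub[1] = 'b'
  Position 2 ('d'): no match needed
  Position 3 ('b'): matches sub[2] = 'b'
  Position 4 ('e'): no match needed
  Position 5 ('c'): matches sub[3] = 'c'
  Position 6 ('e'): no match needed
  Position 7 ('d'): no match needed
  Position 8 ('c'): no match needed
All 4 characters matched => is a subsequence

1


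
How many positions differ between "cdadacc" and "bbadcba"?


Comparing "cdadacc" and "bbadcba" position by position:
  Position 0: 'c' vs 'b' => DIFFER
  Position 1: 'd' vs 'b' => DIFFER
  Position 2: 'a' vs 'a' => same
  Position 3: 'd' vs 'd' => same
  Position 4: 'a' vs 'c' => DIFFER
  Position 5: 'c' vs 'b' => DIFFER
  Position 6: 'c' vs 'a' => DIFFER
Positions that differ: 5

5


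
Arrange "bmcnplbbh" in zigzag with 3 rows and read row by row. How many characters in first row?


Zigzag "bmcnplbbh" into 3 rows:
Placing characters:
  'b' => row 0
  'm' => row 1
  'c' => row 2
  'n' => row 1
  'p' => row 0
  'l' => row 1
  'b' => row 2
  'b' => row 1
  'h' => row 0
Rows:
  Row 0: "bph"
  Row 1: "mnlb"
  Row 2: "cb"
First row length: 3

3


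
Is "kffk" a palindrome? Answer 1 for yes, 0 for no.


Input: kffk
Reversed: kffk
  Compare pos 0 ('k') with pos 3 ('k'): match
  Compare pos 1 ('f') with pos 2 ('f'): match
Result: palindrome

1


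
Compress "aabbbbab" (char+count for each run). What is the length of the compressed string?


Input: aabbbbab
Runs:
  'a' x 2 => "a2"
  'b' x 4 => "b4"
  'a' x 1 => "a1"
  'b' x 1 => "b1"
Compressed: "a2b4a1b1"
Compressed length: 8

8


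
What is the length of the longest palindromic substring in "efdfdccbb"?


Input: "efdfdccbb"
Checking substrings for palindromes:
  [1:4] "fdf" (len 3) => palindrome
  [2:5] "dfd" (len 3) => palindrome
  [5:7] "cc" (len 2) => palindrome
  [7:9] "bb" (len 2) => palindrome
Longest palindromic substring: "fdf" with length 3

3


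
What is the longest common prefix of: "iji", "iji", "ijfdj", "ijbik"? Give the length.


Words: iji, iji, ijfdj, ijbik
  Position 0: all 'i' => match
  Position 1: all 'j' => match
  Position 2: ('i', 'i', 'f', 'b') => mismatch, stop
LCP = "ij" (length 2)

2


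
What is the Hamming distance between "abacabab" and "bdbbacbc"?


Comparing "abacabab" and "bdbbacbc" position by position:
  Position 0: 'a' vs 'b' => differ
  Position 1: 'b' vs 'd' => differ
  Position 2: 'a' vs 'b' => differ
  Position 3: 'c' vs 'b' => differ
  Position 4: 'a' vs 'a' => same
  Position 5: 'b' vs 'c' => differ
  Position 6: 'a' vs 'b' => differ
  Position 7: 'b' vs 'c' => differ
Total differences (Hamming distance): 7

7


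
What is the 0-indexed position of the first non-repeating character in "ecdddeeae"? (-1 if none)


Input: ecdddeeae
Character frequencies:
  'a': 1
  'c': 1
  'd': 3
  'e': 4
Scanning left to right for freq == 1:
  Position 0 ('e'): freq=4, skip
  Position 1 ('c'): unique! => answer = 1

1


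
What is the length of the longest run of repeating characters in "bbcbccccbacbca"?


Input: "bbcbccccbacbca"
Scanning for longest run:
  Position 1 ('b'): continues run of 'b', length=2
  Position 2 ('c'): new char, reset run to 1
  Position 3 ('b'): new char, reset run to 1
  Position 4 ('c'): new char, reset run to 1
  Position 5 ('c'): continues run of 'c', length=2
  Position 6 ('c'): continues run of 'c', length=3
  Position 7 ('c'): continues run of 'c', length=4
  Position 8 ('b'): new char, reset run to 1
  Position 9 ('a'): new char, reset run to 1
  Position 10 ('c'): new char, reset run to 1
  Position 11 ('b'): new char, reset run to 1
  Position 12 ('c'): new char, reset run to 1
  Position 13 ('a'): new char, reset run to 1
Longest run: 'c' with length 4

4


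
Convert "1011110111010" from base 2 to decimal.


Input: "1011110111010" in base 2
Positional expansion:
  Digit '1' (value 1) x 2^12 = 4096
  Digit '0' (value 0) x 2^11 = 0
  Digit '1' (value 1) x 2^10 = 1024
  Digit '1' (value 1) x 2^9 = 512
  Digit '1' (value 1) x 2^8 = 256
  Digit '1' (value 1) x 2^7 = 128
  Digit '0' (value 0) x 2^6 = 0
  Digit '1' (value 1) x 2^5 = 32
  Digit '1' (value 1) x 2^4 = 16
  Digit '1' (value 1) x 2^3 = 8
  Digit '0' (value 0) x 2^2 = 0
  Digit '1' (value 1) x 2^1 = 2
  Digit '0' (value 0) x 2^0 = 0
Sum = 6074

6074


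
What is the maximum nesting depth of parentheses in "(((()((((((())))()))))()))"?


Input: "(((()((((((())))()))))()))"
Tracking depth:
  Position 0 '(': depth becomes 1
  Position 1 '(': depth becomes 2
  Position 2 '(': depth becomes 3
  Position 3 '(': depth becomes 4
  Position 4 ')': depth becomes 3
  Position 5 '(': depth becomes 4
  Position 6 '(': depth becomes 5
  Position 7 '(': depth becomes 6
  Position 8 '(': depth becomes 7
  Position 9 '(': depth becomes 8
  Position 10 '(': depth becomes 9
  Position 11 '(': depth becomes 10
  Position 12 ')': depth becomes 9
  Position 13 ')': depth becomes 8
  Position 14 ')': depth becomes 7
  Position 15 ')': depth becomes 6
  Position 16 '(': depth becomes 7
  Position 17 ')': depth becomes 6
  Position 18 ')': depth becomes 5
  Position 19 ')': depth becomes 4
  Position 20 ')': depth becomes 3
  Position 21 ')': depth becomes 2
  Position 22 '(': depth becomes 3
  Position 23 ')': depth becomes 2
  Position 24 ')': depth becomes 1
  Position 25 ')': depth becomes 0
Maximum depth reached: 10

10


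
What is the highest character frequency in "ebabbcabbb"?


Input: ebabbcabbb
Character counts:
  'a': 2
  'b': 6
  'c': 1
  'e': 1
Maximum frequency: 6

6


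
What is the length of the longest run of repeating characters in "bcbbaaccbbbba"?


Input: "bcbbaaccbbbba"
Scanning for longest run:
  Position 1 ('c'): new char, reset run to 1
  Position 2 ('b'): new char, reset run to 1
  Position 3 ('b'): continues run of 'b', length=2
  Position 4 ('a'): new char, reset run to 1
  Position 5 ('a'): continues run of 'a', length=2
  Position 6 ('c'): new char, reset run to 1
  Position 7 ('c'): continues run of 'c', length=2
  Position 8 ('b'): new char, reset run to 1
  Position 9 ('b'): continues run of 'b', length=2
  Position 10 ('b'): continues run of 'b', length=3
  Position 11 ('b'): continues run of 'b', length=4
  Position 12 ('a'): new char, reset run to 1
Longest run: 'b' with length 4

4


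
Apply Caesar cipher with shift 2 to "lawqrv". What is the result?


Caesar cipher: shift "lawqrv" by 2
  'l' (pos 11) + 2 = pos 13 = 'n'
  'a' (pos 0) + 2 = pos 2 = 'c'
  'w' (pos 22) + 2 = pos 24 = 'y'
  'q' (pos 16) + 2 = pos 18 = 's'
  'r' (pos 17) + 2 = pos 19 = 't'
  'v' (pos 21) + 2 = pos 23 = 'x'
Result: ncystx

ncystx


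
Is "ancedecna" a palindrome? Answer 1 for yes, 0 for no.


Input: ancedecna
Reversed: ancedecna
  Compare pos 0 ('a') with pos 8 ('a'): match
  Compare pos 1 ('n') with pos 7 ('n'): match
  Compare pos 2 ('c') with pos 6 ('c'): match
  Compare pos 3 ('e') with pos 5 ('e'): match
Result: palindrome

1


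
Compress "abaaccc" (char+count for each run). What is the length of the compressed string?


Input: abaaccc
Runs:
  'a' x 1 => "a1"
  'b' x 1 => "b1"
  'a' x 2 => "a2"
  'c' x 3 => "c3"
Compressed: "a1b1a2c3"
Compressed length: 8

8


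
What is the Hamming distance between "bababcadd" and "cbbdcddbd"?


Comparing "bababcadd" and "cbbdcddbd" position by position:
  Position 0: 'b' vs 'c' => differ
  Position 1: 'a' vs 'b' => differ
  Position 2: 'b' vs 'b' => same
  Position 3: 'a' vs 'd' => differ
  Position 4: 'b' vs 'c' => differ
  Position 5: 'c' vs 'd' => differ
  Position 6: 'a' vs 'd' => differ
  Position 7: 'd' vs 'b' => differ
  Position 8: 'd' vs 'd' => same
Total differences (Hamming distance): 7

7


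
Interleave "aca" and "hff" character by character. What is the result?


Interleaving "aca" and "hff":
  Position 0: 'a' from first, 'h' from second => "ah"
  Position 1: 'c' from first, 'f' from second => "cf"
  Position 2: 'a' from first, 'f' from second => "af"
Result: ahcfaf

ahcfaf


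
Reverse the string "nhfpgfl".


Input: nhfpgfl
Reading characters right to left:
  Position 6: 'l'
  Position 5: 'f'
  Position 4: 'g'
  Position 3: 'p'
  Position 2: 'f'
  Position 1: 'h'
  Position 0: 'n'
Reversed: lfgpfhn

lfgpfhn


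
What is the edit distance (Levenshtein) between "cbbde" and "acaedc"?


Computing edit distance: "cbbde" -> "acaedc"
DP table:
           a    c    a    e    d    c
      0    1    2    3    4    5    6
  c   1    1    1    2    3    4    5
  b   2    2    2    2    3    4    5
  b   3    3    3    3    3    4    5
  d   4    4    4    4    4    3    4
  e   5    5    5    5    4    4    4
Edit distance = dp[5][6] = 4

4


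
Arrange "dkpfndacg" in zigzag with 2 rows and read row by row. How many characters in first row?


Zigzag "dkpfndacg" into 2 rows:
Placing characters:
  'd' => row 0
  'k' => row 1
  'p' => row 0
  'f' => row 1
  'n' => row 0
  'd' => row 1
  'a' => row 0
  'c' => row 1
  'g' => row 0
Rows:
  Row 0: "dpnag"
  Row 1: "kfdc"
First row length: 5

5


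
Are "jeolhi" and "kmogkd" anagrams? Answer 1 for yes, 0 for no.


Strings: "jeolhi", "kmogkd"
Sorted first:  ehijlo
Sorted second: dgkkmo
Differ at position 0: 'e' vs 'd' => not anagrams

0


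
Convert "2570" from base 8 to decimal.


Input: "2570" in base 8
Positional expansion:
  Digit '2' (value 2) x 8^3 = 1024
  Digit '5' (value 5) x 8^2 = 320
  Digit '7' (value 7) x 8^1 = 56
  Digit '0' (value 0) x 8^0 = 0
Sum = 1400

1400


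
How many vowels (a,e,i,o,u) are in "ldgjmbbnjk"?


Input: ldgjmbbnjk
Checking each character:
  'l' at position 0: consonant
  'd' at position 1: consonant
  'g' at position 2: consonant
  'j' at position 3: consonant
  'm' at position 4: consonant
  'b' at position 5: consonant
  'b' at position 6: consonant
  'n' at position 7: consonant
  'j' at position 8: consonant
  'k' at position 9: consonant
Total vowels: 0

0


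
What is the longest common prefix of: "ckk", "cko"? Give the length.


Words: ckk, cko
  Position 0: all 'c' => match
  Position 1: all 'k' => match
  Position 2: ('k', 'o') => mismatch, stop
LCP = "ck" (length 2)

2


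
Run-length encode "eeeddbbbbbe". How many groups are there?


Input: eeeddbbbbbe
Scanning for consecutive runs:
  Group 1: 'e' x 3 (positions 0-2)
  Group 2: 'd' x 2 (positions 3-4)
  Group 3: 'b' x 5 (positions 5-9)
  Group 4: 'e' x 1 (positions 10-10)
Total groups: 4

4


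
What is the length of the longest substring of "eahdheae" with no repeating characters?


Input: "eahdheae"
Sliding window (track last position of each char):
  Position 0 ('e'): window [0,0] length 1 -- new best
  Position 1 ('a'): window [0,1] length 2 -- new best
  Position 2 ('h'): window [0,2] length 3 -- new best
  Position 3 ('d'): window [0,3] length 4 -- new best
  Position 4 ('h'): repeat (last at 2), move window start to 3
  Position 4 ('h'): window [3,4] length 2
  Position 5 ('e'): window [3,5] length 3
  Position 6 ('a'): window [3,6] length 4
  Position 7 ('e'): repeat (last at 5), move window start to 6
  Position 7 ('e'): window [6,7] length 2
Longest substring with no repeats: "eahd" with length 4

4


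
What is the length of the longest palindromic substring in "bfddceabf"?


Input: "bfddceabf"
Checking substrings for palindromes:
  [2:4] "dd" (len 2) => palindrome
Longest palindromic substring: "dd" with length 2

2


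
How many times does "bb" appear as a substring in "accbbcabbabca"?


Searching for "bb" in "accbbcabbabca"
Scanning each position:
  Position 0: "ac" => no
  Position 1: "cc" => no
  Position 2: "cb" => no
  Position 3: "bb" => MATCH
  Position 4: "bc" => no
  Position 5: "ca" => no
  Position 6: "ab" => no
  Position 7: "bb" => MATCH
  Position 8: "ba" => no
  Position 9: "ab" => no
  Position 10: "bc" => no
  Position 11: "ca" => no
Total occurrences: 2

2


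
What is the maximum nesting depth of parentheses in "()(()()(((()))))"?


Input: "()(()()(((()))))"
Tracking depth:
  Position 0 '(': depth becomes 1
  Position 1 ')': depth becomes 0
  Position 2 '(': depth becomes 1
  Position 3 '(': depth becomes 2
  Position 4 ')': depth becomes 1
  Position 5 '(': depth becomes 2
  Position 6 ')': depth becomes 1
  Position 7 '(': depth becomes 2
  Position 8 '(': depth becomes 3
  Position 9 '(': depth becomes 4
  Position 10 '(': depth becomes 5
  Position 11 ')': depth becomes 4
  Position 12 ')': depth becomes 3
  Position 13 ')': depth becomes 2
  Position 14 ')': depth becomes 1
  Position 15 ')': depth becomes 0
Maximum depth reached: 5

5


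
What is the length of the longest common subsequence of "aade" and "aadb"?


LCS of "aade" and "aadb"
DP table:
           a    a    d    b
      0    0    0    0    0
  a   0    1    1    1    1
  a   0    1    2    2    2
  d   0    1    2    3    3
  e   0    1    2    3    3
LCS length = dp[4][4] = 3

3


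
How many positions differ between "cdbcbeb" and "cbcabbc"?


Comparing "cdbcbeb" and "cbcabbc" position by position:
  Position 0: 'c' vs 'c' => same
  Position 1: 'd' vs 'b' => DIFFER
  Position 2: 'b' vs 'c' => DIFFER
  Position 3: 'c' vs 'a' => DIFFER
  Position 4: 'b' vs 'b' => same
  Position 5: 'e' vs 'b' => DIFFER
  Position 6: 'b' vs 'c' => DIFFER
Positions that differ: 5

5


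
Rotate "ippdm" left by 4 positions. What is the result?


Input: "ippdm", rotate left by 4
First 4 characters: "ippd"
Remaining characters: "m"
Concatenate remaining + first: "m" + "ippd" = "mippd"

mippd


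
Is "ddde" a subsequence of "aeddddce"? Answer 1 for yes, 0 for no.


Check if "ddde" is a subsequence of "aeddddce"
Greedy scan:
  Position 0 ('a'): no match needed
  Position 1 ('e'): no match needed
  Position 2 ('d'): matches sub[0] = 'd'
  Position 3 ('d'): matches sub[1] = 'd'
  Position 4 ('d'): matches sub[2] = 'd'
  Position 5 ('d'): no match needed
  Position 6 ('c'): no match needed
  Position 7 ('e'): matches sub[3] = 'e'
All 4 characters matched => is a subsequence

1


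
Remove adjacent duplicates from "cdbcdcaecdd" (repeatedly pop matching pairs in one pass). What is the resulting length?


Input: cdbcdcaecdd
Stack-based adjacent duplicate removal:
  Read 'c': push. Stack: c
  Read 'd': push. Stack: cd
  Read 'b': push. Stack: cdb
  Read 'c': push. Stack: cdbc
  Read 'd': push. Stack: cdbcd
  Read 'c': push. Stack: cdbcdc
  Read 'a': push. Stack: cdbcdca
  Read 'e': push. Stack: cdbcdcae
  Read 'c': push. Stack: cdbcdcaec
  Read 'd': push. Stack: cdbcdcaecd
  Read 'd': matches stack top 'd' => pop. Stack: cdbcdcaec
Final stack: "cdbcdcaec" (length 9)

9


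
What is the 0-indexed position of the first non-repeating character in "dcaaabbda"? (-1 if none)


Input: dcaaabbda
Character frequencies:
  'a': 4
  'b': 2
  'c': 1
  'd': 2
Scanning left to right for freq == 1:
  Position 0 ('d'): freq=2, skip
  Position 1 ('c'): unique! => answer = 1

1


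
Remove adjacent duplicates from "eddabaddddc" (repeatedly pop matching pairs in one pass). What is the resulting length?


Input: eddabaddddc
Stack-based adjacent duplicate removal:
  Read 'e': push. Stack: e
  Read 'd': push. Stack: ed
  Read 'd': matches stack top 'd' => pop. Stack: e
  Read 'a': push. Stack: ea
  Read 'b': push. Stack: eab
  Read 'a': push. Stack: eaba
  Read 'd': push. Stack: eabad
  Read 'd': matches stack top 'd' => pop. Stack: eaba
  Read 'd': push. Stack: eabad
  Read 'd': matches stack top 'd' => pop. Stack: eaba
  Read 'c': push. Stack: eabac
Final stack: "eabac" (length 5)

5


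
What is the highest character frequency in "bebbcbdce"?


Input: bebbcbdce
Character counts:
  'b': 4
  'c': 2
  'd': 1
  'e': 2
Maximum frequency: 4

4


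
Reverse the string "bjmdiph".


Input: bjmdiph
Reading characters right to left:
  Position 6: 'h'
  Position 5: 'p'
  Position 4: 'i'
  Position 3: 'd'
  Position 2: 'm'
  Position 1: 'j'
  Position 0: 'b'
Reversed: hpidmjb

hpidmjb


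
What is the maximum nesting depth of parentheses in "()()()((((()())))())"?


Input: "()()()((((()())))())"
Tracking depth:
  Position 0 '(': depth becomes 1
  Position 1 ')': depth becomes 0
  Position 2 '(': depth becomes 1
  Position 3 ')': depth becomes 0
  Position 4 '(': depth becomes 1
  Position 5 ')': depth becomes 0
  Position 6 '(': depth becomes 1
  Position 7 '(': depth becomes 2
  Position 8 '(': depth becomes 3
  Position 9 '(': depth becomes 4
  Position 10 '(': depth becomes 5
  Position 11 ')': depth becomes 4
  Position 12 '(': depth becomes 5
  Position 13 ')': depth becomes 4
  Position 14 ')': depth becomes 3
  Position 15 ')': depth becomes 2
  Position 16 ')': depth becomes 1
  Position 17 '(': depth becomes 2
  Position 18 ')': depth becomes 1
  Position 19 ')': depth becomes 0
Maximum depth reached: 5

5


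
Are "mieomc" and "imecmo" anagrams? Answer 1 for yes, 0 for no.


Strings: "mieomc", "imecmo"
Sorted first:  ceimmo
Sorted second: ceimmo
Sorted forms match => anagrams

1


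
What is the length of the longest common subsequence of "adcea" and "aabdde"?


LCS of "adcea" and "aabdde"
DP table:
           a    a    b    d    d    e
      0    0    0    0    0    0    0
  a   0    1    1    1    1    1    1
  d   0    1    1    1    2    2    2
  c   0    1    1    1    2    2    2
  e   0    1    1    1    2    2    3
  a   0    1    2    2    2    2    3
LCS length = dp[5][6] = 3

3


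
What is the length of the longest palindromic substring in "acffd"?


Input: "acffd"
Checking substrings for palindromes:
  [2:4] "ff" (len 2) => palindrome
Longest palindromic substring: "ff" with length 2

2


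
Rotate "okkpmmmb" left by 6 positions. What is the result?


Input: "okkpmmmb", rotate left by 6
First 6 characters: "okkpmm"
Remaining characters: "mb"
Concatenate remaining + first: "mb" + "okkpmm" = "mbokkpmm"

mbokkpmm


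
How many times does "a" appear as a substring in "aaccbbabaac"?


Searching for "a" in "aaccbbabaac"
Scanning each position:
  Position 0: "a" => MATCH
  Position 1: "a" => MATCH
  Position 2: "c" => no
  Position 3: "c" => no
  Position 4: "b" => no
  Position 5: "b" => no
  Position 6: "a" => MATCH
  Position 7: "b" => no
  Position 8: "a" => MATCH
  Position 9: "a" => MATCH
  Position 10: "c" => no
Total occurrences: 5

5


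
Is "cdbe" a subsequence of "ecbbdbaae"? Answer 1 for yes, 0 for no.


Check if "cdbe" is a subsequence of "ecbbdbaae"
Greedy scan:
  Position 0 ('e'): no match needed
  Position 1 ('c'): matches sub[0] = 'c'
  Position 2 ('b'): no match needed
  Position 3 ('b'): no match needed
  Position 4 ('d'): matches sub[1] = 'd'
  Position 5 ('b'): matches sub[2] = 'b'
  Position 6 ('a'): no match needed
  Position 7 ('a'): no match needed
  Position 8 ('e'): matches sub[3] = 'e'
All 4 characters matched => is a subsequence

1


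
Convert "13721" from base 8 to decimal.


Input: "13721" in base 8
Positional expansion:
  Digit '1' (value 1) x 8^4 = 4096
  Digit '3' (value 3) x 8^3 = 1536
  Digit '7' (value 7) x 8^2 = 448
  Digit '2' (value 2) x 8^1 = 16
  Digit '1' (value 1) x 8^0 = 1
Sum = 6097

6097


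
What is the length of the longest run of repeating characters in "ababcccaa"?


Input: "ababcccaa"
Scanning for longest run:
  Position 1 ('b'): new char, reset run to 1
  Position 2 ('a'): new char, reset run to 1
  Position 3 ('b'): new char, reset run to 1
  Position 4 ('c'): new char, reset run to 1
  Position 5 ('c'): continues run of 'c', length=2
  Position 6 ('c'): continues run of 'c', length=3
  Position 7 ('a'): new char, reset run to 1
  Position 8 ('a'): continues run of 'a', length=2
Longest run: 'c' with length 3

3


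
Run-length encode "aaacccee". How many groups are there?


Input: aaacccee
Scanning for consecutive runs:
  Group 1: 'a' x 3 (positions 0-2)
  Group 2: 'c' x 3 (positions 3-5)
  Group 3: 'e' x 2 (positions 6-7)
Total groups: 3

3


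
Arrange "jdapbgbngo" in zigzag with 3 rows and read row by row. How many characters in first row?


Zigzag "jdapbgbngo" into 3 rows:
Placing characters:
  'j' => row 0
  'd' => row 1
  'a' => row 2
  'p' => row 1
  'b' => row 0
  'g' => row 1
  'b' => row 2
  'n' => row 1
  'g' => row 0
  'o' => row 1
Rows:
  Row 0: "jbg"
  Row 1: "dpgno"
  Row 2: "ab"
First row length: 3

3


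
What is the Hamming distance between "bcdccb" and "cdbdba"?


Comparing "bcdccb" and "cdbdba" position by position:
  Position 0: 'b' vs 'c' => differ
  Position 1: 'c' vs 'd' => differ
  Position 2: 'd' vs 'b' => differ
  Position 3: 'c' vs 'd' => differ
  Position 4: 'c' vs 'b' => differ
  Position 5: 'b' vs 'a' => differ
Total differences (Hamming distance): 6

6


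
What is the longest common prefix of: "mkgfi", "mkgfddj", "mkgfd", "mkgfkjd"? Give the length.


Words: mkgfi, mkgfddj, mkgfd, mkgfkjd
  Position 0: all 'm' => match
  Position 1: all 'k' => match
  Position 2: all 'g' => match
  Position 3: all 'f' => match
  Position 4: ('i', 'd', 'd', 'k') => mismatch, stop
LCP = "mkgf" (length 4)

4
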